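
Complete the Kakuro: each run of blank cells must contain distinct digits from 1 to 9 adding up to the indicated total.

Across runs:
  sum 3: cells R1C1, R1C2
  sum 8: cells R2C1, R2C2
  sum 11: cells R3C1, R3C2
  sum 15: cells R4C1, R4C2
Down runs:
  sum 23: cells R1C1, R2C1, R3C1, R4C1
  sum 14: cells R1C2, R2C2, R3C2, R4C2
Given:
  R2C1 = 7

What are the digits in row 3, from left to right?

6, 5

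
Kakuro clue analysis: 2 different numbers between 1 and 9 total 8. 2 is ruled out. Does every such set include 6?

No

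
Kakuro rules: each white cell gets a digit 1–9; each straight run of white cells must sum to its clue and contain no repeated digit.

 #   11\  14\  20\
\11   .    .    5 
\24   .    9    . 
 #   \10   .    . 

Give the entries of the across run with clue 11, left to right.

24 in 3 cells must be {7,8,9}.
No cell is forced outright now. R2C1 can only be 7 or 8 (the digits allowed by both its 24 across and its 11 down). If R2C1 = 8: then R1C1 would have to be in {2,4} for the 11 across but in {3} for the 11 down — contradiction. So R2C1 = 7.
R1C1 = 11 − 7 = 4 completes the 11 down.
R1C2 = 11 − 9 = 2 completes the 11 across.
R2C3 = 24 − 16 = 8 completes the 24 across.
R3C2 = 14 − 11 = 3 completes the 14 down.
R3C3 = 10 − 3 = 7 completes the 10 across.

4 2 5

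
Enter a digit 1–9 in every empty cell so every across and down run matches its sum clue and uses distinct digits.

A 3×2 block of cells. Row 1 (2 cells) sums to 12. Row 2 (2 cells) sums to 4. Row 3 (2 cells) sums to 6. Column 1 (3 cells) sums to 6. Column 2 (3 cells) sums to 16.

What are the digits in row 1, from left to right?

3 9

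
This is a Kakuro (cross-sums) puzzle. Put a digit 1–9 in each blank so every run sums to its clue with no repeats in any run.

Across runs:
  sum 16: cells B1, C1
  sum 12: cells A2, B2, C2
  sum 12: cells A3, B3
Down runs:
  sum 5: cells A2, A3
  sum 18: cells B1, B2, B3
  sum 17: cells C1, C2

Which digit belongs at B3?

16 in 2 cells must be {7,9}; 17 in 2 cells must be {8,9}.
The 16 across and the 17 down share only 9, so C1 = 9.
C2 = 17 − 9 = 8 completes the 17 down.
B1 = 16 − 9 = 7 completes the 16 across.
B2 = 3: the only remaining digit allowed by both the 12 across and the 18 down.
B3 = 18 − 10 = 8 completes the 18 down.
A2 = 12 − 11 = 1 completes the 12 across.
A3 = 12 − 8 = 4 completes the 12 across.

8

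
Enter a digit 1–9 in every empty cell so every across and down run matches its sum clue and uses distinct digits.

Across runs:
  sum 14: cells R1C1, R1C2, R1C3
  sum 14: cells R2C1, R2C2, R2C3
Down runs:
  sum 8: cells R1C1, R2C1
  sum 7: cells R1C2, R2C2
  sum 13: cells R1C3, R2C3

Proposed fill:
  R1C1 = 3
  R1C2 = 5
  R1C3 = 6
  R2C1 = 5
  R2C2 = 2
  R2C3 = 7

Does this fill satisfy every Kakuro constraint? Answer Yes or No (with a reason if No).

Across: 3+5+6=14; 5+2+7=14. Down: 3+5=8; 5+2=7; 6+7=13. No digit repeats within any run.

Yes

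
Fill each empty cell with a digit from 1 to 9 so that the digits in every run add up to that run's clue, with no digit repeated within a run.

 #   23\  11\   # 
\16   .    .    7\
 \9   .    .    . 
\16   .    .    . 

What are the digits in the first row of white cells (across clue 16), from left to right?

9 7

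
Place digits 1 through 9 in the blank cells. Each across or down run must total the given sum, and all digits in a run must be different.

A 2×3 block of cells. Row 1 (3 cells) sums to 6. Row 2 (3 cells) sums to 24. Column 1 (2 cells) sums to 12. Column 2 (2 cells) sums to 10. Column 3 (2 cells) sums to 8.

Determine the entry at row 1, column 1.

6 in 3 cells must be {1,2,3}; 24 in 3 cells must be {7,8,9}.
The 6 across and the 12 down share only 3, so (1,1) = 3.
(2,1) = 12 − 3 = 9 completes the 12 down.
Given what's placed, (2,3) must be 7 to fit the 24 across and 8 down.
(1,3) = 8 − 7 = 1 completes the 8 down.
(2,2) = 24 − 16 = 8 completes the 24 across.
(1,2) = 6 − 4 = 2 completes the 6 across.

3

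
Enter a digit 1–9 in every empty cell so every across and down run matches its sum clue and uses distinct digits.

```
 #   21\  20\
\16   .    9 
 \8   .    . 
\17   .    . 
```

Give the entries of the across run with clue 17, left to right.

16 in 2 cells must be {7,9}; 17 in 2 cells must be {8,9}.
R1C1 = 16 − 9 = 7 completes the 16 across.
Given what's placed, R3C2 must be 8 to fit the 17 across and 20 down.
R2C2 = 20 − 17 = 3 completes the 20 down.
R3C1 = 17 − 8 = 9 completes the 17 across.
R2C1 = 8 − 3 = 5 completes the 8 across.

9 8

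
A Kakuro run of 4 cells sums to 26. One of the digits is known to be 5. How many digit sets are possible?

2

4 distinct digits from 1–9 sum between 10 and 30.
Keeping only sets containing 5.
Enumerating: {4,5,8,9}, {5,6,7,8}.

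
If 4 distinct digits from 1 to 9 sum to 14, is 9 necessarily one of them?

Counterexample: {1,2,3,8} sums to 14 without using 9.

No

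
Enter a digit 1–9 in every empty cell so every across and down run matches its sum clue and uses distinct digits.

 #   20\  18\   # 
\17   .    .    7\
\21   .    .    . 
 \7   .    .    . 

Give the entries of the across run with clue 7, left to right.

17 in 2 cells must be {8,9}; 7 in 3 cells must be {1,2,4}.
Only 4 fits R3C1 under both its across sum 7 and down sum 20.
Given what's placed, R1C1 must be 9 to fit the 17 across and 20 down.
R1C2 = 17 − 9 = 8 completes the 17 across.
R2C1 = 20 − 13 = 7 completes the 20 down.
R3C2 = 1: the only remaining digit allowed by both the 7 across and the 18 down.
R3C3 = 7 − 5 = 2 completes the 7 across.

4 1 2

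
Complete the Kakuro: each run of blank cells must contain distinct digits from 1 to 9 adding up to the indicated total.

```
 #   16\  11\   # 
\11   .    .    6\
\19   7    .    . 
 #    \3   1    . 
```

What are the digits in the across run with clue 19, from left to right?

3 in 2 cells must be {1,2}; 16 in 2 cells must be {7,9}.
R1C1 = 16 − 7 = 9 completes the 16 down.
R1C2 = 11 − 9 = 2 completes the 11 across.
R2C2 = 11 − 3 = 8 completes the 11 down.
R2C3 = 19 − 15 = 4 completes the 19 across.
R3C3 = 3 − 1 = 2 completes the 3 across.

7 8 4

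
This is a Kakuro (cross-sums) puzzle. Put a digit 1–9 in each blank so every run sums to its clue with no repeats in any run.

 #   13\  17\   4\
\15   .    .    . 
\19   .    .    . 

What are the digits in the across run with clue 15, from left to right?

6 8 1

17 in 2 cells must be {8,9}; 4 in 2 cells must be {1,3}.
The 19 across and the 4 down share only 3, so R2C3 = 3.
R1C3 = 4 − 3 = 1 completes the 4 down.
Given what's placed, R2C2 must be 9 to fit the 19 across and 17 down.
R1C2 = 17 − 9 = 8 completes the 17 down.
R2C1 = 19 − 12 = 7 completes the 19 across.
R1C1 = 15 − 9 = 6 completes the 15 across.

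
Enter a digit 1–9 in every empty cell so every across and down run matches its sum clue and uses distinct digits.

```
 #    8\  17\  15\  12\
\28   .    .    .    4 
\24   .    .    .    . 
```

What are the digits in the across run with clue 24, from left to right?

1 9 6 8

17 in 2 cells must be {8,9}.
Given what's placed, R1C1 must be 7 to fit the 28 across and 8 down.
R2C1 = 8 − 7 = 1 completes the 8 down.
R2C4 = 12 − 4 = 8 completes the 12 down.
R2C2 = 9: the only remaining digit allowed by both the 24 across and the 17 down.
R2C3 = 24 − 18 = 6 completes the 24 across.
R1C2 = 17 − 9 = 8 completes the 17 down.
R1C3 = 28 − 19 = 9 completes the 28 across.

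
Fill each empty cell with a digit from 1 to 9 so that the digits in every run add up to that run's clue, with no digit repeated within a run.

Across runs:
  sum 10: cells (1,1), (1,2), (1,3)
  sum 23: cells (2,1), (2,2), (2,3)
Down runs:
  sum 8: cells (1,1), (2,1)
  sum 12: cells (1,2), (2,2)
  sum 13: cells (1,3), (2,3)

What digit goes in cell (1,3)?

23 in 3 cells must be {6,8,9}.
The 23 across and the 8 down share only 6, so (2,1) = 6.
(1,1) = 8 − 6 = 2 completes the 8 down.
Nothing is forced directly, so branch on (1,3), whose candidates are 5 or 7. If (1,3) = 7: then (1,2) would have to be in {1} for the 10 across but in {3,4,5,7,8,9} for the 12 down — contradiction. So (1,3) = 5.
(1,2) = 10 − 7 = 3 completes the 10 across.
(2,2) = 12 − 3 = 9 completes the 12 down.
(2,3) = 23 − 15 = 8 completes the 23 across.

5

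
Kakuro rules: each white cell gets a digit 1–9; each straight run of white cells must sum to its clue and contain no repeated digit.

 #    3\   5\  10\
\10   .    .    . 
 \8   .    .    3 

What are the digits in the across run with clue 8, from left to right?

1 4 3

3 in 2 cells must be {1,2}.
R1C3 = 10 − 3 = 7 completes the 10 down.
R2C1 = 1: the only remaining digit allowed by both the 8 across and the 3 down.
R2C2 = 8 − 4 = 4 completes the 8 across.
R1C1 = 3 − 1 = 2 completes the 3 down.
R1C2 = 10 − 9 = 1 completes the 10 across.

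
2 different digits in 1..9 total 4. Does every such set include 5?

No

The only way to make 4 from 2 distinct digits is {1,3}, which does not contain 5.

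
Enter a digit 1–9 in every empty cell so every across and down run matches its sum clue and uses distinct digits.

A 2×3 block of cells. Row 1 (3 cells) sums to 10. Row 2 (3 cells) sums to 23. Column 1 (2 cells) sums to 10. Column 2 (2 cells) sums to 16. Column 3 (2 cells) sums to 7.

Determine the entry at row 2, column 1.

8

23 in 3 cells must be {6,8,9}; 16 in 2 cells must be {7,9}.
The 10 across and the 16 down share only 7, so (1,2) = 7.
(2,2) = 16 − 7 = 9 completes the 16 down.
Given what's placed, (2,3) must be 6 to fit the 23 across and 7 down.
(1,3) = 7 − 6 = 1 completes the 7 down.
(2,1) = 23 − 15 = 8 completes the 23 across.
(1,1) = 10 − 8 = 2 completes the 10 across.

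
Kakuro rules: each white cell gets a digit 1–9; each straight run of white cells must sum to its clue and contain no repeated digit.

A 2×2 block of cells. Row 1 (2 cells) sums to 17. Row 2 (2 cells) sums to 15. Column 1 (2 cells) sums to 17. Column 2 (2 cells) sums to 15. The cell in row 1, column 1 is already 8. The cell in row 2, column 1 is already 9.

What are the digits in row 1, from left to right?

17 in 2 cells must be {8,9}.
(1,2) = 17 − 8 = 9 completes the 17 across.
(2,2) = 15 − 9 = 6 completes the 15 across.

8 9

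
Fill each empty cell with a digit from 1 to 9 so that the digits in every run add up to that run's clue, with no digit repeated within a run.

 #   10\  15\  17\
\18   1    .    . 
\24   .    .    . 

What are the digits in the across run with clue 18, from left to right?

1 8 9

24 in 3 cells must be {7,8,9}; 17 in 2 cells must be {8,9}.
R2C1 = 10 − 1 = 9 completes the 10 down.
Given what's placed, R2C3 must be 8 to fit the 24 across and 17 down.
R1C3 = 17 − 8 = 9 completes the 17 down.
R2C2 = 24 − 17 = 7 completes the 24 across.
R1C2 = 18 − 10 = 8 completes the 18 across.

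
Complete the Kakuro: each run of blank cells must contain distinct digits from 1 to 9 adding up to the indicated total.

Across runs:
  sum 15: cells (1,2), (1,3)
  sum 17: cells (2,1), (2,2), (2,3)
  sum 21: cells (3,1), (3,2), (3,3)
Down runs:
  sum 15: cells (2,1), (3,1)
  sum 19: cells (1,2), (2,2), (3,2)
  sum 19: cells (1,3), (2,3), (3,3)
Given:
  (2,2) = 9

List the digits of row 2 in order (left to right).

No cell is forced outright now. (2,1) can only be 6 or 7 (the digits allowed by both its 17 across and its 15 down). If (2,1) = 7: then (2,3) would have to be in {1} for the 17 across but in {2,3,4,5,6,7,8,9} for the 19 down — contradiction. So (2,1) = 6.
(2,3) = 17 − 15 = 2 completes the 17 across.
(3,1) = 15 − 6 = 9 completes the 15 down.
Given what's placed, (3,3) must be 8 to fit the 21 across and 19 down.
(1,3) = 19 − 10 = 9 completes the 19 down.
(3,2) = 21 − 17 = 4 completes the 21 across.
(1,2) = 15 − 9 = 6 completes the 15 across.

6 9 2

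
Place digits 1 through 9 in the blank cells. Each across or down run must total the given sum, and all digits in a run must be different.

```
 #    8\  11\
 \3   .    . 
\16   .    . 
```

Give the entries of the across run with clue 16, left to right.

7, 9

3 in 2 cells must be {1,2}; 16 in 2 cells must be {7,9}.
The 3 across and the 11 down share only 2, so R1C2 = 2.
The 16 across and the 8 down share only 7, so R2C1 = 7.
R2C2 = 16 − 7 = 9 completes the 16 across.
R1C1 = 3 − 2 = 1 completes the 3 across.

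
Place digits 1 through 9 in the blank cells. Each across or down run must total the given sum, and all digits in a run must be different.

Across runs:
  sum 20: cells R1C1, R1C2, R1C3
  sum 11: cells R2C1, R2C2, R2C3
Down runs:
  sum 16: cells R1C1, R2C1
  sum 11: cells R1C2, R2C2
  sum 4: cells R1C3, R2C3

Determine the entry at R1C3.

3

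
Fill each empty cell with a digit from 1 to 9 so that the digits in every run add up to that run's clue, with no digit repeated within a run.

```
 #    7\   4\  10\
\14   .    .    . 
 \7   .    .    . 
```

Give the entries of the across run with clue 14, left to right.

5 3 6

7 in 3 cells must be {1,2,4}; 4 in 2 cells must be {1,3}.
The 7 across and the 4 down share only 1, so R2C2 = 1.
R1C2 = 4 − 1 = 3 completes the 4 down.
Nothing is forced directly, so branch on R2C1, whose candidates are 2 or 4. If R2C1 = 4: then R1C1 would have to be in {2,4,5,6,7,9} for the 14 across but in {3} for the 7 down — contradiction. So R2C1 = 2.
R1C1 = 7 − 2 = 5 completes the 7 down.
R1C3 = 14 − 8 = 6 completes the 14 across.
R2C3 = 7 − 3 = 4 completes the 7 across.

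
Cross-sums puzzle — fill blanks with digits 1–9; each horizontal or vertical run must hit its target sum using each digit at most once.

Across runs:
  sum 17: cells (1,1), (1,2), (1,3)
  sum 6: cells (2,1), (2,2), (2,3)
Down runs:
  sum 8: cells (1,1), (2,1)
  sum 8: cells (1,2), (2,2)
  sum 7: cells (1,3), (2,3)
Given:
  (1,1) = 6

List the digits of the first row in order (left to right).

6 in 3 cells must be {1,2,3}.
(2,1) = 8 − 6 = 2 completes the 8 down.
No cell is forced outright now. (2,2) can only be 1 or 3 (the digits allowed by both its 6 across and its 8 down). If (2,2) = 3: then (1,2) would have to be in {2,3,4,7,8,9} for the 17 across but in {5} for the 8 down — contradiction. So (2,2) = 1.
(1,2) = 8 − 1 = 7 completes the 8 down.
(1,3) = 17 − 13 = 4 completes the 17 across.
(2,3) = 6 − 3 = 3 completes the 6 across.

6 7 4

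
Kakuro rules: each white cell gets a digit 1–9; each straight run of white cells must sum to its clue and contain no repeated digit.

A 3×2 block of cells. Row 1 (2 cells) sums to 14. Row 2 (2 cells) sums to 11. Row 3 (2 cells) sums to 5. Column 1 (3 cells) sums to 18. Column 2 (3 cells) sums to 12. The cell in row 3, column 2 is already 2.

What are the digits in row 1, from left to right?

(3,1) = 5 − 2 = 3 completes the 5 across.
No cell is forced outright now. (1,2) can only be 6 or 9 (the digits allowed by both its 14 across and its 12 down). If (1,2) = 9: then (1,1) would have to be in {5} for the 14 across but in {6,7,8,9} for the 18 down — contradiction. So (1,2) = 6.
(1,1) = 14 − 6 = 8 completes the 14 across.
(2,1) = 18 − 11 = 7 completes the 18 down.
(2,2) = 11 − 7 = 4 completes the 11 across.

8 6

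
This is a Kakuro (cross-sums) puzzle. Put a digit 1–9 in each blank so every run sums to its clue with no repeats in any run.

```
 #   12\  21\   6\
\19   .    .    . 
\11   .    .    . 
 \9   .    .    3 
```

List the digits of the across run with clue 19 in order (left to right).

8 9 2

6 in 3 cells must be {1,2,3}.
Given what's placed, R1C3 must be 2 to fit the 19 across and 6 down.
R2C3 = 6 − 5 = 1 completes the 6 down.
Nothing is forced directly, so branch on R1C1, whose candidates are 8 or 9. If R1C1 = 9: that forces R1C2 = 8, R2C1 = 2, after which R2C2 would have to be in {8} for the 11 across but in {4,6,7,9} for the 21 down — contradiction. So R1C1 = 8.
R1C2 = 19 − 10 = 9 completes the 19 across.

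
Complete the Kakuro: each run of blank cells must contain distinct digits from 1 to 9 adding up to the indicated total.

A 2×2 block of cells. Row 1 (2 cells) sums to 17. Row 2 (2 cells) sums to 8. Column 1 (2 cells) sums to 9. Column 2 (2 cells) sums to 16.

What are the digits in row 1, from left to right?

8, 9

17 in 2 cells must be {8,9}; 16 in 2 cells must be {7,9}.
The 17 across and the 9 down share only 8, so (1,1) = 8.
(1,2) = 17 − 8 = 9 completes the 17 across.
(2,1) = 9 − 8 = 1 completes the 9 down.
(2,2) = 8 − 1 = 7 completes the 8 across.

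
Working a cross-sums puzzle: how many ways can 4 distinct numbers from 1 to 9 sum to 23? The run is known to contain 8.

5

4 distinct digits from 1–9 sum between 10 and 30.
Keeping only sets containing 8.
Enumerating: {1,5,8,9}, {2,4,8,9}, {2,6,7,8}, {3,5,7,8}, {4,5,6,8}.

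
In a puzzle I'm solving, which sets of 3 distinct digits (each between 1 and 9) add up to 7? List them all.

{1,2,4}

3 distinct digits from 1–9 sum between 6 and 24.
Only one set works: {1,2,4}.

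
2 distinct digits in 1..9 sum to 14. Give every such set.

{5,9}; {6,8}

2 distinct digits from 1–9 sum between 3 and 17.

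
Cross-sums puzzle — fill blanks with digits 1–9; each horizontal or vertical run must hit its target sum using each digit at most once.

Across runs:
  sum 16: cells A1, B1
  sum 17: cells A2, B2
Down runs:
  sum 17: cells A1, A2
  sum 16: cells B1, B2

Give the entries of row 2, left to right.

8, 9

16 in 2 cells must be {7,9}; 17 in 2 cells must be {8,9}.
The 16 across and the 17 down share only 9, so A1 = 9.
B1 = 16 − 9 = 7 completes the 16 across.
A2 = 17 − 9 = 8 completes the 17 down.
B2 = 17 − 8 = 9 completes the 17 across.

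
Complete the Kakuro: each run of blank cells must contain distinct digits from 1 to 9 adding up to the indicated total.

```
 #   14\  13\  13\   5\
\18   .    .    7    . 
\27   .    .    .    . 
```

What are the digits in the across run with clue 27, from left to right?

8, 9, 6, 4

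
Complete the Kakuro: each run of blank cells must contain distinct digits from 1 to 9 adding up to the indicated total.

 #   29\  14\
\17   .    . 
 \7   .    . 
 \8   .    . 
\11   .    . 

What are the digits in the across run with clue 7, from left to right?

5 2

17 in 2 cells must be {8,9}; 29 in 4 cells must be {5,7,8,9}.
Only 8 fits R1C2 under both its across sum 17 and down sum 14.
The 7 across and the 29 down share only 5, so R2C1 = 5.
R2C2 = 7 − 5 = 2 completes the 7 across.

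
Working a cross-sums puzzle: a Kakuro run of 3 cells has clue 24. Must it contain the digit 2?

No

The only way to make 24 from 3 distinct digits is {7,8,9}, which does not contain 2.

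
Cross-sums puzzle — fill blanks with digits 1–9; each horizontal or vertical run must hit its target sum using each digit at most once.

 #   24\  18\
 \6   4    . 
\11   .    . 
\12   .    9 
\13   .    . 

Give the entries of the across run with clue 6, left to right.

R1C2 = 6 − 4 = 2 completes the 6 across.
R3C1 = 12 − 9 = 3 completes the 12 across.
Nothing is forced directly, so branch on R2C1, whose candidates are 8 or 9. If R2C1 = 9: then R2C2 would have to be in {2} for the 11 across but in {1,3,4,6} for the 18 down — contradiction. So R2C1 = 8.
R2C2 = 11 − 8 = 3 completes the 11 across.
R4C1 = 24 − 15 = 9 completes the 24 down.
R4C2 = 13 − 9 = 4 completes the 13 across.

4, 2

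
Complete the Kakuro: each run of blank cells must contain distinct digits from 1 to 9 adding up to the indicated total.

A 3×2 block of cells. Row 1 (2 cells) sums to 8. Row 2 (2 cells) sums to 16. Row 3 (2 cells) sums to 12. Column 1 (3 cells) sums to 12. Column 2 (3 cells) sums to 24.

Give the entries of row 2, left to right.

16 in 2 cells must be {7,9}; 24 in 3 cells must be {7,8,9}.
The 8 across and the 24 down share only 7, so (1,2) = 7.
Given what's placed, (2,2) must be 9 to fit the 16 across and 24 down.
(3,2) = 24 − 16 = 8 completes the 24 down.
(1,1) = 8 − 7 = 1 completes the 8 across.
(2,1) = 16 − 9 = 7 completes the 16 across.
(3,1) = 12 − 8 = 4 completes the 12 across.

7 9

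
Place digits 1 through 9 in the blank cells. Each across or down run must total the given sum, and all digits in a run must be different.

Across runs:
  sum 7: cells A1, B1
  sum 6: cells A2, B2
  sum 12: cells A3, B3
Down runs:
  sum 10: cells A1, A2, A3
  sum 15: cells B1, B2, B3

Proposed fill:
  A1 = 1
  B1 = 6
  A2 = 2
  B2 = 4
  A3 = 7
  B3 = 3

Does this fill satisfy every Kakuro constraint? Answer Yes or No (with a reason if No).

No — the down run B1–B3 sums to 13, not 15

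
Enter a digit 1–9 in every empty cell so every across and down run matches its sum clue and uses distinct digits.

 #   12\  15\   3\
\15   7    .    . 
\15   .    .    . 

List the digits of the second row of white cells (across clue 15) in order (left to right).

3 in 2 cells must be {1,2}.
Given what's placed, R1C2 must be 6 to fit the 15 across and 15 down.
R1C3 = 15 − 13 = 2 completes the 15 across.
R2C1 = 12 − 7 = 5 completes the 12 down.
R2C2 = 15 − 6 = 9 completes the 15 down.
R2C3 = 15 − 14 = 1 completes the 15 across.

5 9 1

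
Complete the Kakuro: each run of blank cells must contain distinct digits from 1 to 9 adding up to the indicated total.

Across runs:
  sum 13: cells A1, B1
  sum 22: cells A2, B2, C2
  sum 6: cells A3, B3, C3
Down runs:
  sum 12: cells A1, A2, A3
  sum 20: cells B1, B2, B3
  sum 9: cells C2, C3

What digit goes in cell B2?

9

6 in 3 cells must be {1,2,3}.
Only 3 fits B3 under both its across sum 6 and down sum 20.
Nothing is forced directly, so branch on B2, whose candidates are 8 or 9. If B2 = 8: that forces B1 = 9, C2 = 5, after which C3 would have to be in {1,2} for the 6 across but in {4} for the 9 down — contradiction. So B2 = 9.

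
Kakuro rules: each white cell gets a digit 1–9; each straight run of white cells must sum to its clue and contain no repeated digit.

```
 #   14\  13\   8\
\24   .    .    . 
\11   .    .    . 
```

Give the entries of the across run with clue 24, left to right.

8, 9, 7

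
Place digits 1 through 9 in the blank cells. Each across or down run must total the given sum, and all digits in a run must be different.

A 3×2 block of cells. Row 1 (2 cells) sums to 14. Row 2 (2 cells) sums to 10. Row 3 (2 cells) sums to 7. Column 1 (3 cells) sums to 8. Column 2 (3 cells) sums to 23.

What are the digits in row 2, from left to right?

2 8

23 in 3 cells must be {6,8,9}.
The 14 across and the 8 down share only 5, so (1,1) = 5.
(1,2) = 14 − 5 = 9 completes the 14 across.
Given what's placed, (3,2) must be 6 to fit the 7 across and 23 down.
(2,2) = 23 − 15 = 8 completes the 23 down.
(3,1) = 7 − 6 = 1 completes the 7 across.
(2,1) = 10 − 8 = 2 completes the 10 across.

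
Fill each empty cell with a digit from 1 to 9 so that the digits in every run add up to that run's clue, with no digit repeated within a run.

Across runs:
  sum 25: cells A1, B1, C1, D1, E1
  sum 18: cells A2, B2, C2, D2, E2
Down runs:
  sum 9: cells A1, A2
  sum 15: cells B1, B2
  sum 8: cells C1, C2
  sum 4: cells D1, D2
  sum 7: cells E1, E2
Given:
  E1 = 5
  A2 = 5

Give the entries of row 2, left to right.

4 in 2 cells must be {1,3}.
A1 = 9 − 5 = 4 completes the 9 down.
E2 = 7 − 5 = 2 completes the 7 down.
Nothing is forced directly, so branch on B2, whose candidates are 6 or 7. If B2 = 6: that forces B1 = 9, D1 = 1, C2 = 1, after which D2 would have to be in {4} for the 18 across but in {3} for the 4 down — contradiction. So B2 = 7.
B1 = 15 − 7 = 8 completes the 15 down.
Given what's placed, D1 must be 1 to fit the 25 across and 4 down.
D2 = 4 − 1 = 3 completes the 4 down.
C1 = 25 − 18 = 7 completes the 25 across.
C2 = 18 − 17 = 1 completes the 18 across.

5 7 1 3 2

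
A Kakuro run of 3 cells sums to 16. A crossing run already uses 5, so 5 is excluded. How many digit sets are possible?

3 distinct digits from 1–9 sum between 6 and 24.
Dropping sets that contain 5.
Enumerating: {1,6,9}, {1,7,8}, {2,6,8}, {3,4,9}, {3,6,7}.

5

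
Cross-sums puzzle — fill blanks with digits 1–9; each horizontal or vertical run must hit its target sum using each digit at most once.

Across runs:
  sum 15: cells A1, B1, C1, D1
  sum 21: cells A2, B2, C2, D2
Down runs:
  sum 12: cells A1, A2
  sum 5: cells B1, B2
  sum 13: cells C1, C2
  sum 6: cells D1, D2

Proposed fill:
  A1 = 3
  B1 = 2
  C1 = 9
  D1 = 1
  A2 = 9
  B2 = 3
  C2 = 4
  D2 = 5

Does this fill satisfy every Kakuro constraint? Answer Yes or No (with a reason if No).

Across: 3+2+9+1=15; 9+3+4+5=21. Down: 3+9=12; 2+3=5; 9+4=13; 1+5=6. No digit repeats within any run.

Yes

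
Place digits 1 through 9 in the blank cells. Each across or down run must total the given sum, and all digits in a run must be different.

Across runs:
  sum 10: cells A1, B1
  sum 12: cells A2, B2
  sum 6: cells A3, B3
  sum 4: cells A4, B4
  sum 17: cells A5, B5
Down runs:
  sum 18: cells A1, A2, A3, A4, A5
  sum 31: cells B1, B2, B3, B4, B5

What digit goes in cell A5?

8

4 in 2 cells must be {1,3}; 17 in 2 cells must be {8,9}.
Only 8 fits A5 under both its across sum 17 and down sum 18.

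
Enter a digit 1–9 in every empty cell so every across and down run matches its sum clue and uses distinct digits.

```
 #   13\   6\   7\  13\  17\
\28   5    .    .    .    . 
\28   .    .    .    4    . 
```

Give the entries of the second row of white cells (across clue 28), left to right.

8, 2, 5, 4, 9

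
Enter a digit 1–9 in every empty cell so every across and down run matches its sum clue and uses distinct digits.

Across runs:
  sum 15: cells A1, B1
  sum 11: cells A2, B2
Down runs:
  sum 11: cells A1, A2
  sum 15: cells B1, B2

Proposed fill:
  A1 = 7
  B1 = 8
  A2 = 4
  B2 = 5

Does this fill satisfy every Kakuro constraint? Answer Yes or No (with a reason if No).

No — the down run B1–B2 sums to 13, not 15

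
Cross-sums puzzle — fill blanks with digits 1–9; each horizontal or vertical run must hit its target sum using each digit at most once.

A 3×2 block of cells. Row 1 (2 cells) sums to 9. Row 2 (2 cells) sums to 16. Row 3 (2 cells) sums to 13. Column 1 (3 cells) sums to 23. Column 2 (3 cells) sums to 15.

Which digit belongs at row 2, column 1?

16 in 2 cells must be {7,9}; 23 in 3 cells must be {6,8,9}.
The 16 across and the 23 down share only 9, so (2,1) = 9.
(2,2) = 16 − 9 = 7 completes the 16 across.
Nothing is forced directly, so branch on (1,1), whose candidates are 6 or 8. If (1,1) = 8: then (1,2) would have to be in {1} for the 9 across but in {2,3,5,6} for the 15 down — contradiction. So (1,1) = 6.
(1,2) = 9 − 6 = 3 completes the 9 across.
(3,1) = 23 − 15 = 8 completes the 23 down.
(3,2) = 13 − 8 = 5 completes the 13 across.

9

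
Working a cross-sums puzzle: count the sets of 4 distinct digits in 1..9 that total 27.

4 distinct digits from 1–9 sum between 10 and 30.
Enumerating: {3,7,8,9}, {4,6,8,9}, {5,6,7,9}.

3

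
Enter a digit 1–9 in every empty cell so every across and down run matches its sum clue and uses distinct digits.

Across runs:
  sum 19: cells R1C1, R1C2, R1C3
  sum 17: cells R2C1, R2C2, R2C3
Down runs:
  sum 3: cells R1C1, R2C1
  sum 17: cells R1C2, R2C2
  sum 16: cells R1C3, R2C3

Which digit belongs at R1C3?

9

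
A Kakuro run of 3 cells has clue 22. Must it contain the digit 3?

No

Counterexample: {5,8,9} sums to 22 without using 3.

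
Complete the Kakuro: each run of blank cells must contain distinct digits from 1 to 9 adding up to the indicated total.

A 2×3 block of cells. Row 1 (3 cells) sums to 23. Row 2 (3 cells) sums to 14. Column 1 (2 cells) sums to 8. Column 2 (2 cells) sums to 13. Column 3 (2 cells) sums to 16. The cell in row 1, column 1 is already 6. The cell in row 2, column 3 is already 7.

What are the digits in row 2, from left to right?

23 in 3 cells must be {6,8,9}; 16 in 2 cells must be {7,9}.
(1,3) = 16 − 7 = 9 completes the 16 down.
(2,1) = 8 − 6 = 2 completes the 8 down.
(2,2) = 14 − 9 = 5 completes the 14 across.
(1,2) = 23 − 15 = 8 completes the 23 across.

2 5 7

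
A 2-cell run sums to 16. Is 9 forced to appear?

The only way to make 16 from 2 distinct digits is {7,9}, which contains 9.

Yes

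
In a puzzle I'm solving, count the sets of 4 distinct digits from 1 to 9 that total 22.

4 distinct digits from 1–9 sum between 10 and 30.

11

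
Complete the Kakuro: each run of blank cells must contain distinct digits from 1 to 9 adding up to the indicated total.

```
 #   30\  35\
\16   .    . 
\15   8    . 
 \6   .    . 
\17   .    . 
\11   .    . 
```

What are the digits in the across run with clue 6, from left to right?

16 in 2 cells must be {7,9}; 17 in 2 cells must be {8,9}; 35 in 5 cells must be {5,6,7,8,9}.
R2C2 = 15 − 8 = 7 completes the 15 across.
Given what's placed, R3C2 must be 5 to fit the 6 across and 35 down.
Given what's placed, R4C1 must be 9 to fit the 17 across and 30 down.
R4C2 = 17 − 9 = 8 completes the 17 across.
R1C1 = 7: the only remaining digit allowed by both the 16 across and the 30 down.
R1C2 = 16 − 7 = 9 completes the 16 across.
R3C1 = 6 − 5 = 1 completes the 6 across.

1, 5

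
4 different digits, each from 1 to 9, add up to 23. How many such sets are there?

9

4 distinct digits from 1–9 sum between 10 and 30.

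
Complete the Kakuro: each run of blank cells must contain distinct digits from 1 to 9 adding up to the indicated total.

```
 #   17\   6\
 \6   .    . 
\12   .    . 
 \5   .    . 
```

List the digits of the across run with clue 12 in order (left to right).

9, 3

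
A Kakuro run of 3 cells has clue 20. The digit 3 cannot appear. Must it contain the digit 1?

No

Counterexample: {4,7,9} sums to 20 under that restriction without using 1.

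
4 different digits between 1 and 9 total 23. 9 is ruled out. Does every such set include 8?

Every partition of 23 into 4 distinct digits under that restriction includes 8: {2,6,7,8}, {3,5,7,8}, {4,5,6,8}.

Yes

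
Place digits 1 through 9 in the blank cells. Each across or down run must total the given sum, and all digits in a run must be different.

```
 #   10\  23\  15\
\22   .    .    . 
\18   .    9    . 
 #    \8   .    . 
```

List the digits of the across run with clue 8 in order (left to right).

6 2

23 in 3 cells must be {6,8,9}.
R3C2 = 6: the only remaining digit allowed by both the 8 across and the 23 down.
R3C3 = 8 − 6 = 2 completes the 8 across.
R1C2 = 23 − 15 = 8 completes the 23 down.
Given what's placed, R1C1 must be 9 to fit the 22 across and 10 down.
R1C3 = 22 − 17 = 5 completes the 22 across.
R2C1 = 10 − 9 = 1 completes the 10 down.
R2C3 = 18 − 10 = 8 completes the 18 across.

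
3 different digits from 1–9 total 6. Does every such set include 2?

Yes

The only way to make 6 from 3 distinct digits is {1,2,3}, which contains 2.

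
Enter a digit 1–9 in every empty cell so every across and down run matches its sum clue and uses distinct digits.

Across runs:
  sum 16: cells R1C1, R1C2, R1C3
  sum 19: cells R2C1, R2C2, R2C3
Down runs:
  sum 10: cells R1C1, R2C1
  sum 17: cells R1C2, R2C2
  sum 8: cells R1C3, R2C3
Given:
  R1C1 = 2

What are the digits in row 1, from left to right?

17 in 2 cells must be {8,9}.
R2C1 = 10 − 2 = 8 completes the 10 down.
Given what's placed, R2C2 must be 9 to fit the 19 across and 17 down.
R2C3 = 19 − 17 = 2 completes the 19 across.
R1C2 = 17 − 9 = 8 completes the 17 down.
R1C3 = 16 − 10 = 6 completes the 16 across.

2, 8, 6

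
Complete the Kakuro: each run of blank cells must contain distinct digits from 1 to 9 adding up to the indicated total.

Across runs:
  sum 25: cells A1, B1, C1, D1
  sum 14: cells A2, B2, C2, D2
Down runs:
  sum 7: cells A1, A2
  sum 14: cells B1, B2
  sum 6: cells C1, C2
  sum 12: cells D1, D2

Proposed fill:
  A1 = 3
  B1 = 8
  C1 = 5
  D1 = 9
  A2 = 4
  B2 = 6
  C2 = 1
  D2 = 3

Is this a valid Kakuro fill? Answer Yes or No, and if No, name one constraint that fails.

Yes

Across: 3+8+5+9=25; 4+6+1+3=14. Down: 3+4=7; 8+6=14; 5+1=6; 9+3=12. No digit repeats within any run.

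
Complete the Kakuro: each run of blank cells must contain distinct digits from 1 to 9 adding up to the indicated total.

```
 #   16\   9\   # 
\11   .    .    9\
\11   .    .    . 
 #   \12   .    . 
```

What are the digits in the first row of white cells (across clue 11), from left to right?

16 in 2 cells must be {7,9}.
The 11 across and the 16 down share only 7, so R2C1 = 7.
R1C1 = 16 − 7 = 9 completes the 16 down.
R1C2 = 11 − 9 = 2 completes the 11 across.
No cell is forced outright now. R3C2 can only be 3 or 4 (the digits allowed by both its 12 across and its 9 down). If R3C2 = 3: then R2C2 would have to be in {1,3} for the 11 across but in {4} for the 9 down — contradiction. So R3C2 = 4.
R2C2 = 9 − 6 = 3 completes the 9 down.
R2C3 = 11 − 10 = 1 completes the 11 across.
R3C3 = 12 − 4 = 8 completes the 12 across.

9 2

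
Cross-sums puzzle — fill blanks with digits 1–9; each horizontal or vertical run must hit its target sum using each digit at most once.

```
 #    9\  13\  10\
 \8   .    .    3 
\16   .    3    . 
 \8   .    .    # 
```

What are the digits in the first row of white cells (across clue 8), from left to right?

R2C3 = 10 − 3 = 7 completes the 10 down.
R2C1 = 16 − 10 = 6 completes the 16 across.
R1C1 = 1: the only remaining digit allowed by both the 8 across and the 9 down.
R1C2 = 8 − 4 = 4 completes the 8 across.
R3C1 = 9 − 7 = 2 completes the 9 down.
R3C2 = 8 − 2 = 6 completes the 8 across.

1 4 3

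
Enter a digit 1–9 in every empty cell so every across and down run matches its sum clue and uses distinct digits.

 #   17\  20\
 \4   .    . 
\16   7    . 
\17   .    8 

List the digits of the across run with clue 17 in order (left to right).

9, 8

4 in 2 cells must be {1,3}; 16 in 2 cells must be {7,9}; 17 in 2 cells must be {8,9}.
R1C1 = 1: the only remaining digit allowed by both the 4 across and the 17 down.
R1C2 = 4 − 1 = 3 completes the 4 across.
R2C2 = 16 − 7 = 9 completes the 16 across.
R3C1 = 17 − 8 = 9 completes the 17 across.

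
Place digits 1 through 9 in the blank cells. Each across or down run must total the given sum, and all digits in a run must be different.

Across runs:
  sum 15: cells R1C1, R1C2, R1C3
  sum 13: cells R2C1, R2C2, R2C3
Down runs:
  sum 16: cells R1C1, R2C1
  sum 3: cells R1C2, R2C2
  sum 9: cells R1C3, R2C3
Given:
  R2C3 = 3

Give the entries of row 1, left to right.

7, 2, 6

16 in 2 cells must be {7,9}; 3 in 2 cells must be {1,2}.
R1C3 = 9 − 3 = 6 completes the 9 down.
R2C1 = 9: the only remaining digit allowed by both the 13 across and the 16 down.
R2C2 = 13 − 12 = 1 completes the 13 across.
R1C1 = 16 − 9 = 7 completes the 16 down.
R1C2 = 15 − 13 = 2 completes the 15 across.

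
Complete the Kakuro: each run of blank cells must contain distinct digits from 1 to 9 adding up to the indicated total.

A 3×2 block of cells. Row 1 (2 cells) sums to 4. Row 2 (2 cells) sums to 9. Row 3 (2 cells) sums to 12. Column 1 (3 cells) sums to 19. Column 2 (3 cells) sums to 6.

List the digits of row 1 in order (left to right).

3, 1

4 in 2 cells must be {1,3}; 6 in 3 cells must be {1,2,3}.
The 4 across and the 19 down share only 3, so (1,1) = 3.
(1,2) = 4 − 3 = 1 completes the 4 across.
Given what's placed, (2,1) must be 7 to fit the 9 across and 19 down.
(2,2) = 9 − 7 = 2 completes the 9 across.
(3,1) = 19 − 10 = 9 completes the 19 down.
(3,2) = 12 − 9 = 3 completes the 12 across.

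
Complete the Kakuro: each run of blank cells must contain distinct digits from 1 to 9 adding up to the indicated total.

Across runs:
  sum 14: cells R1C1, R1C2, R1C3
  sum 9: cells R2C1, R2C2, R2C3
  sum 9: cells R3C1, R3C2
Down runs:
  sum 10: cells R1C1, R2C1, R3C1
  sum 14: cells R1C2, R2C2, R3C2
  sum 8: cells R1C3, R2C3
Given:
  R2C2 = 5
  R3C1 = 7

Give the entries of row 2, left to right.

R2C1 = 1: the only remaining digit allowed by both the 9 across and the 10 down.
R2C3 = 9 − 6 = 3 completes the 9 across.
R3C2 = 9 − 7 = 2 completes the 9 across.
R1C1 = 10 − 8 = 2 completes the 10 down.
R1C2 = 14 − 7 = 7 completes the 14 down.
R1C3 = 14 − 9 = 5 completes the 14 across.

1 5 3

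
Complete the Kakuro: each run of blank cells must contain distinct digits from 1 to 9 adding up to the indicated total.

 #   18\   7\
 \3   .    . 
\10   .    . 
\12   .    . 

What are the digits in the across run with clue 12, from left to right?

8 4

3 in 2 cells must be {1,2}; 7 in 3 cells must be {1,2,4}.
The 12 across and the 7 down share only 4, so R3C2 = 4.
R3C1 = 12 − 4 = 8 completes the 12 across.
Given what's placed, R1C1 must be 1 to fit the 3 across and 18 down.
R1C2 = 3 − 1 = 2 completes the 3 across.
R2C1 = 18 − 9 = 9 completes the 18 down.
R2C2 = 10 − 9 = 1 completes the 10 across.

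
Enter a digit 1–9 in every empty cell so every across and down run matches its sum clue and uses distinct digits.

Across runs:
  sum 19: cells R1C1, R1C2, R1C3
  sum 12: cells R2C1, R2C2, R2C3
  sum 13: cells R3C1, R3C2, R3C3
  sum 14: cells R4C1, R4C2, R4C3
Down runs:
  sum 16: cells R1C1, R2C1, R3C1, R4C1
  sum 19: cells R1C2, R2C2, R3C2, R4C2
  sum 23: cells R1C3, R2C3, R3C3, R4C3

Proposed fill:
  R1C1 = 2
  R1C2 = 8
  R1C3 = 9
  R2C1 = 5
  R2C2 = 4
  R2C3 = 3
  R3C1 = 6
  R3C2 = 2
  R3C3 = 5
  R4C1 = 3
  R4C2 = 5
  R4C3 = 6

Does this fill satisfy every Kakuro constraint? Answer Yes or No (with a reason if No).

Across: 2+8+9=19; 5+4+3=12; 6+2+5=13; 3+5+6=14. Down: 2+5+6+3=16; 8+4+2+5=19; 9+3+5+6=23. No digit repeats within any run.

Yes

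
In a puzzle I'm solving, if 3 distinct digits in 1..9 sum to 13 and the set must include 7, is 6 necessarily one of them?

Counterexample: {1,5,7} sums to 13 under that restriction without using 6.

No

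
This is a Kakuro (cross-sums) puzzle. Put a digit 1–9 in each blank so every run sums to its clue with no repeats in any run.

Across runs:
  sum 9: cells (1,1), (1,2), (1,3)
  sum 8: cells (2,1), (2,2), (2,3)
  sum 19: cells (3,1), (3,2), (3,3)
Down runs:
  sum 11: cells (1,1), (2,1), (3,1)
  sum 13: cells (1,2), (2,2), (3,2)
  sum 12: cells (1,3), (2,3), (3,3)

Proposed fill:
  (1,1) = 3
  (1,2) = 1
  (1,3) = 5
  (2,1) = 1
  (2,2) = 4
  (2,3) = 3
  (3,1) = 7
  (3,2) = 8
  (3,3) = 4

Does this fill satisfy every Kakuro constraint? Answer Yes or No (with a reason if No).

Across: 3+1+5=9; 1+4+3=8; 7+8+4=19. Down: 3+1+7=11; 1+4+8=13; 5+3+4=12. No digit repeats within any run.

Yes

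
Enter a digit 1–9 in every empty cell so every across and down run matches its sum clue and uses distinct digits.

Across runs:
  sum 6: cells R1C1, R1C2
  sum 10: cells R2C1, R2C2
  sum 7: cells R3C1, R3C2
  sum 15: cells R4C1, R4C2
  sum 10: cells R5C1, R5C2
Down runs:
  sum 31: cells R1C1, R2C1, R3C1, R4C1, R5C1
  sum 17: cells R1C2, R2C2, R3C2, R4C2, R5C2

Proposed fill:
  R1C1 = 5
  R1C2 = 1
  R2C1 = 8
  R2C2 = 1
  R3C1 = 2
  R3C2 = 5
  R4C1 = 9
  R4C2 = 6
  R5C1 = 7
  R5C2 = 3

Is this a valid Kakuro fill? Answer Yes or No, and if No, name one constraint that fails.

No — the across run R2C1–R2C2 sums to 9, not 10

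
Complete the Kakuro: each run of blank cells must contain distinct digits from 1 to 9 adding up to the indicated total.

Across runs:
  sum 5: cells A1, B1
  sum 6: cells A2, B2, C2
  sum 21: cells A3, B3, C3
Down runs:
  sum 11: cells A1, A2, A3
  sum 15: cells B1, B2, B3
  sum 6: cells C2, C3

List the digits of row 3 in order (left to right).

7 9 5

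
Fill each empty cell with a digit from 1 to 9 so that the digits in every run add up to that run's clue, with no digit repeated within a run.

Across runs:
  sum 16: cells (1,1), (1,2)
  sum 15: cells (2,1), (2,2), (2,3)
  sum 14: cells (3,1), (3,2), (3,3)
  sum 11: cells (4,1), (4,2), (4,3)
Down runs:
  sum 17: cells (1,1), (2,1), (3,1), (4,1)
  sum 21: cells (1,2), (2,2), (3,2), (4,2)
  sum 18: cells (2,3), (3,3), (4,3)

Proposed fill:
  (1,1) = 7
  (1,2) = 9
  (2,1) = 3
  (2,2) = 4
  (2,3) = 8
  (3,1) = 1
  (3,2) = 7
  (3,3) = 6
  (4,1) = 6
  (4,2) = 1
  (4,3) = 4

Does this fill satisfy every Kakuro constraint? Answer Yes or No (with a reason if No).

Yes

Across: 7+9=16; 3+4+8=15; 1+7+6=14; 6+1+4=11. Down: 7+3+1+6=17; 9+4+7+1=21; 8+6+4=18. No digit repeats within any run.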